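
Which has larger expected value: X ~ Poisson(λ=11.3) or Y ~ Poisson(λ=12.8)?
Y has larger mean (12.8000 > 11.3000)

Compute the expected value for each distribution:

X ~ Poisson(λ=11.3):
E[X] = 11.3000

Y ~ Poisson(λ=12.8):
E[Y] = 12.8000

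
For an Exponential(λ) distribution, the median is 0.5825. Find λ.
λ = 1.1900

For X ~ Exponential(λ), the CDF is F(x) = 1 - e^(-λx).
The median m satisfies F(m) = 0.5:
1 - e^(-λm) = 0.5
e^(-λm) = 0.5
λm = ln(2)
m = ln(2) / λ

Given m = 0.5825:
λ = ln(2) / 0.5825 = 0.693147 / 0.5825 = 1.1900

Verification: ln(2) / 1.1900 = 0.5825 ✓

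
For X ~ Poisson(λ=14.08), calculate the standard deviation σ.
3.7523

We have X ~ Poisson(λ=14.08).

For a Poisson distribution with λ=14.08:
σ = √Var(X) = 3.7523

The standard deviation is the square root of the variance.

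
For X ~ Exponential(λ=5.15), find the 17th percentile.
0.0362

We have X ~ Exponential(λ=5.15).

We want to find x such that P(X ≤ x) = 0.17.

This is the 17th percentile, which means 17% of values fall below this point.

Using the inverse CDF (quantile function):
x = F⁻¹(0.17) = 0.0362

Verification: P(X ≤ 0.0362) = 0.17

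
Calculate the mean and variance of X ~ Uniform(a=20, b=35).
E[X] = 27.5000, Var(X) = 18.7500

We have X ~ Uniform(a=20, b=35).

For a Uniform distribution with a=20, b=35:

Expected value:
E[X] = 27.5000

Variance:
Var(X) = 18.7500

Standard deviation:
σ = √Var(X) = 4.3301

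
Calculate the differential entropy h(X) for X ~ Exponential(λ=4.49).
-0.5019 nats

We have X ~ Exponential(λ=4.49).

The differential entropy measures the uncertainty or information content of the distribution.

For an Exponential distribution with λ=4.49:
h(X) = -0.5019 nats

(In bits, this would be -0.7240 bits.)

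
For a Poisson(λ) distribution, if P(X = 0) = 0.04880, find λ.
λ = 3.0200

For a Poisson(λ) distribution, the PMF at 0 is:
P(X = 0) = λ^0 e^(-λ) / 0! = e^(-λ)

Given P(X = 0) = 0.04880:
e^(-λ) = 0.04880
-λ = ln(0.04880)
λ = -ln(0.04880) = 3.0200

Verification: e^(-3.0200) = 0.04880 ✓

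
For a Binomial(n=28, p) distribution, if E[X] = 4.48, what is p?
p = 0.16

For a Binomial(n, p) distribution:
E[X] = n × p

Given n = 28 and E[X] = 4.48:
4.48 = 28 × p
p = 4.48 / 28 = 0.16

Verification: Binomial(28, 0.16) has E[X] = 4.48 ✓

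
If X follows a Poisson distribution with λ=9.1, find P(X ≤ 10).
0.694067

We have X ~ Poisson(λ=9.1).

The CDF gives us P(X ≤ k).

Using the CDF:
P(X ≤ 10) = 0.694067

This means there's approximately a 69.4% chance that X is at most 10.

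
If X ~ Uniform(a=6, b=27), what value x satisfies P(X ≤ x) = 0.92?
25.3200

We have X ~ Uniform(a=6, b=27).

We want to find x such that P(X ≤ x) = 0.92.

This is the 92nd percentile, which means 92% of values fall below this point.

Using the inverse CDF (quantile function):
x = F⁻¹(0.92) = 25.3200

Verification: P(X ≤ 25.3200) = 0.92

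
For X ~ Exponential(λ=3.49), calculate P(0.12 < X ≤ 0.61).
0.538868

We have X ~ Exponential(λ=3.49).

To find P(0.12 < X ≤ 0.61), we use:
P(0.12 < X ≤ 0.61) = P(X ≤ 0.61) - P(X ≤ 0.12)
                 = F(0.61) - F(0.12)
                 = 0.881032 - 0.342164
                 = 0.538868

So there's approximately a 53.9% chance that X falls in this range.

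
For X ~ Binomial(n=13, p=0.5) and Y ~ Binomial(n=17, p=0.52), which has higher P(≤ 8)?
X has higher probability (P(X ≤ 8) = 0.8666 > P(Y ≤ 8) = 0.4335)

Compute P(≤ 8) for each distribution:

X ~ Binomial(n=13, p=0.5):
P(X ≤ 8) = 0.8666

Y ~ Binomial(n=17, p=0.52):
P(Y ≤ 8) = 0.4335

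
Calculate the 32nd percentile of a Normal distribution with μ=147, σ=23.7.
135.9155

We have X ~ Normal(μ=147, σ=23.7).

We want to find x such that P(X ≤ x) = 0.32.

This is the 32nd percentile, which means 32% of values fall below this point.

Using the inverse CDF (quantile function):
x = F⁻¹(0.32) = 135.9155

Verification: P(X ≤ 135.9155) = 0.32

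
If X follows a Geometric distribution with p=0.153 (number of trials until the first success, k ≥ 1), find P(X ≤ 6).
0.630767

We have X ~ Geometric(p=0.153) (number of trials until the first success, k ≥ 1).

The CDF gives us P(X ≤ k).

Using the CDF:
P(X ≤ 6) = 0.630767

This means there's approximately a 63.1% chance that X is at most 6.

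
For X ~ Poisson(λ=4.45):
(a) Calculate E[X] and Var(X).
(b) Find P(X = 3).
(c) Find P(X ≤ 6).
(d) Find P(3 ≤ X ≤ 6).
(a) E[X] = 4.4500, Var(X) = 4.4500
(b) P(X = 3) = 0.171521
(c) P(X ≤ 6) = 0.837403
(d) P(3 ≤ X ≤ 6) = 0.658122

We have X ~ Poisson(λ=4.45).

(a) Moments:
E[X] = 4.4500
Var(X) = 4.4500
σ = √Var(X) = 2.1095

(b) Point probability using PMF:
P(X = 3) = 0.171521

(c) Cumulative probability using CDF:
P(X ≤ 6) = F(6) = 0.837403

(d) Range probability:
P(3 ≤ X ≤ 6) = P(X ≤ 6) - P(X ≤ 2)
                   = F(6) - F(2)
                   = 0.837403 - 0.179281
                   = 0.658122

This means approximately 65.8% of outcomes fall in the interval [3, 6].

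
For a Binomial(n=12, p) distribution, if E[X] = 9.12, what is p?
p = 0.76

For a Binomial(n, p) distribution:
E[X] = n × p

Given n = 12 and E[X] = 9.12:
9.12 = 12 × p
p = 9.12 / 12 = 0.76

Verification: Binomial(12, 0.76) has E[X] = 9.12 ✓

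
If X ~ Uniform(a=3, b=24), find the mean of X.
13.5000

We have X ~ Uniform(a=3, b=24).

For a Uniform distribution with a=3, b=24:
E[X] = 13.5000

This is the expected (average) value of X.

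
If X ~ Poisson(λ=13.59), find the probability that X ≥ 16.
0.290756

We have X ~ Poisson(λ=13.59).

For discrete distributions, P(X ≥ 16) = 1 - P(X ≤ 15).

P(X ≤ 15) = 0.709244
P(X ≥ 16) = 1 - 0.709244 = 0.290756

So there's approximately a 29.1% chance that X is at least 16.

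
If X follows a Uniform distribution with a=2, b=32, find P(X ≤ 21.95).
0.665000

We have X ~ Uniform(a=2, b=32).

The CDF gives us P(X ≤ k).

Using the CDF:
P(X ≤ 21.95) = 0.665000

This means there's approximately a 66.5% chance that X is at most 21.95.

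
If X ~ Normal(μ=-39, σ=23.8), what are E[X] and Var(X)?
E[X] = -39.0000, Var(X) = 566.4400

We have X ~ Normal(μ=-39, σ=23.8).

For a Normal distribution with μ=-39, σ=23.8:

Expected value:
E[X] = -39.0000

Variance:
Var(X) = 566.4400

Standard deviation:
σ = √Var(X) = 23.8000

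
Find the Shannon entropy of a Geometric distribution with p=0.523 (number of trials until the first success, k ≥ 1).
1.3233 nats

We have X ~ Geometric(p=0.523) (number of trials until the first success, k ≥ 1).

The Shannon entropy measures the uncertainty or information content of the distribution.

For a Geometric distribution with p=0.523 (number of trials until the first success, k ≥ 1):
H(X) = 1.3233 nats

(In bits, this would be 1.9091 bits.)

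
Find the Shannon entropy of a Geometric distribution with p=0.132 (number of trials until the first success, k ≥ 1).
2.9558 nats

We have X ~ Geometric(p=0.132) (number of trials until the first success, k ≥ 1).

The Shannon entropy measures the uncertainty or information content of the distribution.

For a Geometric distribution with p=0.132 (number of trials until the first success, k ≥ 1):
H(X) = 2.9558 nats

(In bits, this would be 4.2644 bits.)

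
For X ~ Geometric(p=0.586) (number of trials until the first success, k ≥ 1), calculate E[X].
1.7065

We have X ~ Geometric(p=0.586) (number of trials until the first success, k ≥ 1).

For a Geometric distribution with p=0.586 (number of trials until the first success, k ≥ 1):
E[X] = 1.7065

This is the expected (average) value of X.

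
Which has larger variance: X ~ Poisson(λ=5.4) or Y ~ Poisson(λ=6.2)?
Y has larger variance (6.2000 > 5.4000)

Compute the variance for each distribution:

X ~ Poisson(λ=5.4):
Var(X) = 5.4000

Y ~ Poisson(λ=6.2):
Var(Y) = 6.2000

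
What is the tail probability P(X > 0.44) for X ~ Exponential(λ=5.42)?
0.092107

We have X ~ Exponential(λ=5.42).

P(X > 0.44) = 1 - P(X ≤ 0.44)
                = 1 - F(0.44)
                = 1 - 0.907893
                = 0.092107

So there's approximately a 9.2% chance that X exceeds 0.44.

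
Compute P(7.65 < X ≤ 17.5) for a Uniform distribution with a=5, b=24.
0.518421

We have X ~ Uniform(a=5, b=24).

To find P(7.65 < X ≤ 17.5), we use:
P(7.65 < X ≤ 17.5) = P(X ≤ 17.5) - P(X ≤ 7.65)
                 = F(17.5) - F(7.65)
                 = 0.657895 - 0.139474
                 = 0.518421

So there's approximately a 51.8% chance that X falls in this range.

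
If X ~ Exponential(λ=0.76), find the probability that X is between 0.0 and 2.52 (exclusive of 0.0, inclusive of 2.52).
0.852688

We have X ~ Exponential(λ=0.76).

To find P(0.0 < X ≤ 2.52), we use:
P(0.0 < X ≤ 2.52) = P(X ≤ 2.52) - P(X ≤ 0.0)
                 = F(2.52) - F(0.0)
                 = 0.852688 - 0.000000
                 = 0.852688

So there's approximately a 85.3% chance that X falls in this range.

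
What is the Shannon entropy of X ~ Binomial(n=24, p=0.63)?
2.2785 nats

We have X ~ Binomial(n=24, p=0.63).

The Shannon entropy measures the uncertainty or information content of the distribution.

For a Binomial distribution with n=24, p=0.63:
H(X) = 2.2785 nats

(In bits, this would be 3.2872 bits.)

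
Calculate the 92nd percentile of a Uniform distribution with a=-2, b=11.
9.9600

We have X ~ Uniform(a=-2, b=11).

We want to find x such that P(X ≤ x) = 0.92.

This is the 92nd percentile, which means 92% of values fall below this point.

Using the inverse CDF (quantile function):
x = F⁻¹(0.92) = 9.9600

Verification: P(X ≤ 9.9600) = 0.92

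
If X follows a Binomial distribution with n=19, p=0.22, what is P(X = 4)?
0.218521

We have X ~ Binomial(n=19, p=0.22).

For a Binomial distribution, the PMF gives us the probability of each outcome.

Using the PMF formula:
P(X = 4) = 0.218521

Rounded to 4 decimal places: 0.2185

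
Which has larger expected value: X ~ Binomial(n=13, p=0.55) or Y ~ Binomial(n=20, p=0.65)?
Y has larger mean (13.0000 > 7.1500)

Compute the expected value for each distribution:

X ~ Binomial(n=13, p=0.55):
E[X] = 7.1500

Y ~ Binomial(n=20, p=0.65):
E[Y] = 13.0000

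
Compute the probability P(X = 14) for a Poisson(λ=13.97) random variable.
0.105986

We have X ~ Poisson(λ=13.97).

For a Poisson distribution, the PMF gives us the probability of each outcome.

Using the PMF formula:
P(X = 14) = 0.105986

Rounded to 4 decimal places: 0.1060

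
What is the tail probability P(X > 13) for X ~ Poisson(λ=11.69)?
0.286204

We have X ~ Poisson(λ=11.69).

P(X > 13) = 1 - P(X ≤ 13)
                = 1 - F(13)
                = 1 - 0.713796
                = 0.286204

So there's approximately a 28.6% chance that X exceeds 13.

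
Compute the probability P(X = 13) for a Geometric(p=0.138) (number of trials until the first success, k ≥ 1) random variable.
0.023226

We have X ~ Geometric(p=0.138) (number of trials until the first success, k ≥ 1).

For a Geometric distribution, the PMF gives us the probability of each outcome.

Using the PMF formula:
P(X = 13) = 0.023226

Rounded to 4 decimal places: 0.0232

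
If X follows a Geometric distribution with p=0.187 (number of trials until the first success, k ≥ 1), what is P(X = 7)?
0.053999

We have X ~ Geometric(p=0.187) (number of trials until the first success, k ≥ 1).

For a Geometric distribution, the PMF gives us the probability of each outcome.

Using the PMF formula:
P(X = 7) = 0.053999

Rounded to 4 decimal places: 0.0540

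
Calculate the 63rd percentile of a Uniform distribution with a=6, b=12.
9.7800

We have X ~ Uniform(a=6, b=12).

We want to find x such that P(X ≤ x) = 0.63.

This is the 63rd percentile, which means 63% of values fall below this point.

Using the inverse CDF (quantile function):
x = F⁻¹(0.63) = 9.7800

Verification: P(X ≤ 9.7800) = 0.63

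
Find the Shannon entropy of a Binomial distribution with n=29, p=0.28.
2.2987 nats

We have X ~ Binomial(n=29, p=0.28).

The Shannon entropy measures the uncertainty or information content of the distribution.

For a Binomial distribution with n=29, p=0.28:
H(X) = 2.2987 nats

(In bits, this would be 3.3163 bits.)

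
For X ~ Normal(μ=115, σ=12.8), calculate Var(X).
163.8400

We have X ~ Normal(μ=115, σ=12.8).

For a Normal distribution with μ=115, σ=12.8:
Var(X) = 163.8400

The variance measures the spread of the distribution around the mean.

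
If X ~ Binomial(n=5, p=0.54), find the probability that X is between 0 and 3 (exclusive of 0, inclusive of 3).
0.737917

We have X ~ Binomial(n=5, p=0.54).

To find P(0 < X ≤ 3), we use:
P(0 < X ≤ 3) = P(X ≤ 3) - P(X ≤ 0)
                 = F(3) - F(0)
                 = 0.758513 - 0.020596
                 = 0.737917

So there's approximately a 73.8% chance that X falls in this range.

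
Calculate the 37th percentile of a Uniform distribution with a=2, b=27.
11.2500

We have X ~ Uniform(a=2, b=27).

We want to find x such that P(X ≤ x) = 0.37.

This is the 37th percentile, which means 37% of values fall below this point.

Using the inverse CDF (quantile function):
x = F⁻¹(0.37) = 11.2500

Verification: P(X ≤ 11.2500) = 0.37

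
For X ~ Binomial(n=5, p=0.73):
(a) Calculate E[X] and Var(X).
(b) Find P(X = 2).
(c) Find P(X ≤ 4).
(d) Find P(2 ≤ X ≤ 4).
(a) E[X] = 3.6500, Var(X) = 0.9855
(b) P(X = 2) = 0.104891
(c) P(X ≤ 4) = 0.792693
(d) P(2 ≤ X ≤ 4) = 0.771860

We have X ~ Binomial(n=5, p=0.73).

(a) Moments:
E[X] = 3.6500
Var(X) = 0.9855
σ = √Var(X) = 0.9927

(b) Point probability using PMF:
P(X = 2) = 0.104891

(c) Cumulative probability using CDF:
P(X ≤ 4) = F(4) = 0.792693

(d) Range probability:
P(2 ≤ X ≤ 4) = P(X ≤ 4) - P(X ≤ 1)
                   = F(4) - F(1)
                   = 0.792693 - 0.020832
                   = 0.771860

This means approximately 77.2% of outcomes fall in the interval [2, 4].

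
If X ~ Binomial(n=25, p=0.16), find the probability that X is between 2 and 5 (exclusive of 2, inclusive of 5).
0.586794

We have X ~ Binomial(n=25, p=0.16).

To find P(2 < X ≤ 5), we use:
P(2 < X ≤ 5) = P(X ≤ 5) - P(X ≤ 2)
                 = F(5) - F(2)
                 = 0.799754 - 0.212960
                 = 0.586794

So there's approximately a 58.7% chance that X falls in this range.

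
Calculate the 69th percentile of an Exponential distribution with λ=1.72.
0.6809

We have X ~ Exponential(λ=1.72).

We want to find x such that P(X ≤ x) = 0.69.

This is the 69th percentile, which means 69% of values fall below this point.

Using the inverse CDF (quantile function):
x = F⁻¹(0.69) = 0.6809

Verification: P(X ≤ 0.6809) = 0.69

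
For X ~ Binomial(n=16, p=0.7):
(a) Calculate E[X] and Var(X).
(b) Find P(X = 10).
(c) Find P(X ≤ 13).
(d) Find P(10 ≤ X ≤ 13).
(a) E[X] = 11.2000, Var(X) = 3.3600
(b) P(X = 10) = 0.164904
(c) P(X ≤ 13) = 0.900640
(d) P(10 ≤ X ≤ 13) = 0.725327

We have X ~ Binomial(n=16, p=0.7).

(a) Moments:
E[X] = 11.2000
Var(X) = 3.3600
σ = √Var(X) = 1.8330

(b) Point probability using PMF:
P(X = 10) = 0.164904

(c) Cumulative probability using CDF:
P(X ≤ 13) = F(13) = 0.900640

(d) Range probability:
P(10 ≤ X ≤ 13) = P(X ≤ 13) - P(X ≤ 9)
                   = F(13) - F(9)
                   = 0.900640 - 0.175313
                   = 0.725327

This means approximately 72.5% of outcomes fall in the interval [10, 13].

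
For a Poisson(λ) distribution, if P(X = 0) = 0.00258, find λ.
λ = 5.9600

For a Poisson(λ) distribution, the PMF at 0 is:
P(X = 0) = λ^0 e^(-λ) / 0! = e^(-λ)

Given P(X = 0) = 0.00258:
e^(-λ) = 0.00258
-λ = ln(0.00258)
λ = -ln(0.00258) = 5.9600

Verification: e^(-5.9600) = 0.00258 ✓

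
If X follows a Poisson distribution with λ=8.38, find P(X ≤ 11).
0.858716

We have X ~ Poisson(λ=8.38).

The CDF gives us P(X ≤ k).

Using the CDF:
P(X ≤ 11) = 0.858716

This means there's approximately a 85.9% chance that X is at most 11.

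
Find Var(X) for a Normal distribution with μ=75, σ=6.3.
39.6900

We have X ~ Normal(μ=75, σ=6.3).

For a Normal distribution with μ=75, σ=6.3:
Var(X) = 39.6900

The variance measures the spread of the distribution around the mean.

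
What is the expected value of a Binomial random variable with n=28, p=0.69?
19.3200

We have X ~ Binomial(n=28, p=0.69).

For a Binomial distribution with n=28, p=0.69:
E[X] = 19.3200

This is the expected (average) value of X.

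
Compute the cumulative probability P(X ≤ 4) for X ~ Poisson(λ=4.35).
0.560792

We have X ~ Poisson(λ=4.35).

The CDF gives us P(X ≤ k).

Using the CDF:
P(X ≤ 4) = 0.560792

This means there's approximately a 56.1% chance that X is at most 4.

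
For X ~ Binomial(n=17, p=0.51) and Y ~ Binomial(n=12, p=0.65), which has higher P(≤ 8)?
Y has higher probability (P(Y ≤ 8) = 0.6533 > P(X ≤ 8) = 0.4667)

Compute P(≤ 8) for each distribution:

X ~ Binomial(n=17, p=0.51):
P(X ≤ 8) = 0.4667

Y ~ Binomial(n=12, p=0.65):
P(Y ≤ 8) = 0.6533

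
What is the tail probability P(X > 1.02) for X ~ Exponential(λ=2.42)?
0.084720

We have X ~ Exponential(λ=2.42).

P(X > 1.02) = 1 - P(X ≤ 1.02)
                = 1 - F(1.02)
                = 1 - 0.915280
                = 0.084720

So there's approximately a 8.5% chance that X exceeds 1.02.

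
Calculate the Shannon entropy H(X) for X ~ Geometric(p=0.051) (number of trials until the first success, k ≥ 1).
3.9500 nats

We have X ~ Geometric(p=0.051) (number of trials until the first success, k ≥ 1).

The Shannon entropy measures the uncertainty or information content of the distribution.

For a Geometric distribution with p=0.051 (number of trials until the first success, k ≥ 1):
H(X) = 3.9500 nats

(In bits, this would be 5.6986 bits.)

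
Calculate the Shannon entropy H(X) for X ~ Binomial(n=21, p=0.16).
1.9192 nats

We have X ~ Binomial(n=21, p=0.16).

The Shannon entropy measures the uncertainty or information content of the distribution.

For a Binomial distribution with n=21, p=0.16:
H(X) = 1.9192 nats

(In bits, this would be 2.7688 bits.)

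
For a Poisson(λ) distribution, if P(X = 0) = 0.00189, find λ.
λ = 6.2712

For a Poisson(λ) distribution, the PMF at 0 is:
P(X = 0) = λ^0 e^(-λ) / 0! = e^(-λ)

Given P(X = 0) = 0.00189:
e^(-λ) = 0.00189
-λ = ln(0.00189)
λ = -ln(0.00189) = 6.2712

Verification: e^(-6.2712) = 0.00189 ✓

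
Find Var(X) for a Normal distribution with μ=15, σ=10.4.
108.1600

We have X ~ Normal(μ=15, σ=10.4).

For a Normal distribution with μ=15, σ=10.4:
Var(X) = 108.1600

The variance measures the spread of the distribution around the mean.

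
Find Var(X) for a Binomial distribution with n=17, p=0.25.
3.1875

We have X ~ Binomial(n=17, p=0.25).

For a Binomial distribution with n=17, p=0.25:
Var(X) = 3.1875

The variance measures the spread of the distribution around the mean.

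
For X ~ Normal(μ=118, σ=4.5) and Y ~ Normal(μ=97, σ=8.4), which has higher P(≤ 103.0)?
Y has higher probability (P(Y ≤ 103.0) = 0.7625 > P(X ≤ 103.0) = 0.0004)

Compute P(≤ 103.0) for each distribution:

X ~ Normal(μ=118, σ=4.5):
P(X ≤ 103.0) = 0.0004

Y ~ Normal(μ=97, σ=8.4):
P(Y ≤ 103.0) = 0.7625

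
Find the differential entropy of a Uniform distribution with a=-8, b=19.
3.2958 nats

We have X ~ Uniform(a=-8, b=19).

The differential entropy measures the uncertainty or information content of the distribution.

For a Uniform distribution with a=-8, b=19:
h(X) = 3.2958 nats

(In bits, this would be 4.7549 bits.)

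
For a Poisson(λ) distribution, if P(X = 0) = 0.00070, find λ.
λ = 7.2644

For a Poisson(λ) distribution, the PMF at 0 is:
P(X = 0) = λ^0 e^(-λ) / 0! = e^(-λ)

Given P(X = 0) = 0.00070:
e^(-λ) = 0.00070
-λ = ln(0.00070)
λ = -ln(0.00070) = 7.2644

Verification: e^(-7.2644) = 0.00070 ✓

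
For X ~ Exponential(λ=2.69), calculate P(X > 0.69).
0.156281

We have X ~ Exponential(λ=2.69).

P(X > 0.69) = 1 - P(X ≤ 0.69)
                = 1 - F(0.69)
                = 1 - 0.843719
                = 0.156281

So there's approximately a 15.6% chance that X exceeds 0.69.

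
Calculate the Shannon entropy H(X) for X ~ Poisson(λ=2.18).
1.7538 nats

We have X ~ Poisson(λ=2.18).

The Shannon entropy measures the uncertainty or information content of the distribution.

For a Poisson distribution with λ=2.18:
H(X) = 1.7538 nats

(In bits, this would be 2.5302 bits.)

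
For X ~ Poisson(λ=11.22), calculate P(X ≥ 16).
0.104811

We have X ~ Poisson(λ=11.22).

For discrete distributions, P(X ≥ 16) = 1 - P(X ≤ 15).

P(X ≤ 15) = 0.895189
P(X ≥ 16) = 1 - 0.895189 = 0.104811

So there's approximately a 10.5% chance that X is at least 16.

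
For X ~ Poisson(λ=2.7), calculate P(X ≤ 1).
0.248660

We have X ~ Poisson(λ=2.7).

The CDF gives us P(X ≤ k).

Using the CDF:
P(X ≤ 1) = 0.248660

This means there's approximately a 24.9% chance that X is at most 1.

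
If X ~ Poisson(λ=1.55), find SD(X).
1.2450

We have X ~ Poisson(λ=1.55).

For a Poisson distribution with λ=1.55:
σ = √Var(X) = 1.2450

The standard deviation is the square root of the variance.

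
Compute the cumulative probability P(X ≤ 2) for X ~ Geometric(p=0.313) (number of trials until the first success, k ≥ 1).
0.528031

We have X ~ Geometric(p=0.313) (number of trials until the first success, k ≥ 1).

The CDF gives us P(X ≤ k).

Using the CDF:
P(X ≤ 2) = 0.528031

This means there's approximately a 52.8% chance that X is at most 2.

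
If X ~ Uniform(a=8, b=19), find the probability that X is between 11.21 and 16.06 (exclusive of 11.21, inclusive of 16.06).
0.440909

We have X ~ Uniform(a=8, b=19).

To find P(11.21 < X ≤ 16.06), we use:
P(11.21 < X ≤ 16.06) = P(X ≤ 16.06) - P(X ≤ 11.21)
                 = F(16.06) - F(11.21)
                 = 0.732727 - 0.291818
                 = 0.440909

So there's approximately a 44.1% chance that X falls in this range.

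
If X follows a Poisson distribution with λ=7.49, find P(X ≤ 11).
0.921343

We have X ~ Poisson(λ=7.49).

The CDF gives us P(X ≤ k).

Using the CDF:
P(X ≤ 11) = 0.921343

This means there's approximately a 92.1% chance that X is at most 11.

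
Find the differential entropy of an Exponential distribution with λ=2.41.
0.1204 nats

We have X ~ Exponential(λ=2.41).

The differential entropy measures the uncertainty or information content of the distribution.

For an Exponential distribution with λ=2.41:
h(X) = 0.1204 nats

(In bits, this would be 0.1737 bits.)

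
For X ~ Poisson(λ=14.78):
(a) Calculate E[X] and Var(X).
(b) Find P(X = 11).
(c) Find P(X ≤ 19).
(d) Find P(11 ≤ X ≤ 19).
(a) E[X] = 14.7800, Var(X) = 14.7800
(b) P(X = 11) = 0.070209
(c) P(X ≤ 19) = 0.887122
(d) P(11 ≤ X ≤ 19) = 0.757566

We have X ~ Poisson(λ=14.78).

(a) Moments:
E[X] = 14.7800
Var(X) = 14.7800
σ = √Var(X) = 3.8445

(b) Point probability using PMF:
P(X = 11) = 0.070209

(c) Cumulative probability using CDF:
P(X ≤ 19) = F(19) = 0.887122

(d) Range probability:
P(11 ≤ X ≤ 19) = P(X ≤ 19) - P(X ≤ 10)
                   = F(19) - F(10)
                   = 0.887122 - 0.129557
                   = 0.757566

This means approximately 75.8% of outcomes fall in the interval [11, 19].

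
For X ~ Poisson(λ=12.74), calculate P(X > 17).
0.095815

We have X ~ Poisson(λ=12.74).

P(X > 17) = 1 - P(X ≤ 17)
                = 1 - F(17)
                = 1 - 0.904185
                = 0.095815

So there's approximately a 9.6% chance that X exceeds 17.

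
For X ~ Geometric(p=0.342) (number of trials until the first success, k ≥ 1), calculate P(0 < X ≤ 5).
0.876653

We have X ~ Geometric(p=0.342) (number of trials until the first success, k ≥ 1).

To find P(0 < X ≤ 5), we use:
P(0 < X ≤ 5) = P(X ≤ 5) - P(X ≤ 0)
                 = F(5) - F(0)
                 = 0.876653 - 0.000000
                 = 0.876653

So there's approximately a 87.7% chance that X falls in this range.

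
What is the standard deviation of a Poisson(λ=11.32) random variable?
3.3645

We have X ~ Poisson(λ=11.32).

For a Poisson distribution with λ=11.32:
σ = √Var(X) = 3.3645

The standard deviation is the square root of the variance.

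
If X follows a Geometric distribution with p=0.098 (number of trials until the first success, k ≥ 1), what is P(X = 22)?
0.011235

We have X ~ Geometric(p=0.098) (number of trials until the first success, k ≥ 1).

For a Geometric distribution, the PMF gives us the probability of each outcome.

Using the PMF formula:
P(X = 22) = 0.011235

Rounded to 4 decimal places: 0.0112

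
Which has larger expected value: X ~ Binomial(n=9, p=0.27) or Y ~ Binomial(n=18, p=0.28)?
Y has larger mean (5.0400 > 2.4300)

Compute the expected value for each distribution:

X ~ Binomial(n=9, p=0.27):
E[X] = 2.4300

Y ~ Binomial(n=18, p=0.28):
E[Y] = 5.0400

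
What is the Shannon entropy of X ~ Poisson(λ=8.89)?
2.5014 nats

We have X ~ Poisson(λ=8.89).

The Shannon entropy measures the uncertainty or information content of the distribution.

For a Poisson distribution with λ=8.89:
H(X) = 2.5014 nats

(In bits, this would be 3.6087 bits.)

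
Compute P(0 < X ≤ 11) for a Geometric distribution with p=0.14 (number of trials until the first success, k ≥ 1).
0.809681

We have X ~ Geometric(p=0.14) (number of trials until the first success, k ≥ 1).

To find P(0 < X ≤ 11), we use:
P(0 < X ≤ 11) = P(X ≤ 11) - P(X ≤ 0)
                 = F(11) - F(0)
                 = 0.809681 - 0.000000
                 = 0.809681

So there's approximately a 81.0% chance that X falls in this range.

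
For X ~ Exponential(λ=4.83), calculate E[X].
0.2070

We have X ~ Exponential(λ=4.83).

For an Exponential distribution with λ=4.83:
E[X] = 0.2070

This is the expected (average) value of X.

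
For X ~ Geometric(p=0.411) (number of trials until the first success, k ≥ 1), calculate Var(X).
3.4868

We have X ~ Geometric(p=0.411) (number of trials until the first success, k ≥ 1).

For a Geometric distribution with p=0.411 (number of trials until the first success, k ≥ 1):
Var(X) = 3.4868

The variance measures the spread of the distribution around the mean.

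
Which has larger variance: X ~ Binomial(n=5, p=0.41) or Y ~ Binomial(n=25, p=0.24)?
Y has larger variance (4.5600 > 1.2095)

Compute the variance for each distribution:

X ~ Binomial(n=5, p=0.41):
Var(X) = 1.2095

Y ~ Binomial(n=25, p=0.24):
Var(Y) = 4.5600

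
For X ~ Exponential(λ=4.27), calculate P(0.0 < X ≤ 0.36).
0.785018

We have X ~ Exponential(λ=4.27).

To find P(0.0 < X ≤ 0.36), we use:
P(0.0 < X ≤ 0.36) = P(X ≤ 0.36) - P(X ≤ 0.0)
                 = F(0.36) - F(0.0)
                 = 0.785018 - 0.000000
                 = 0.785018

So there's approximately a 78.5% chance that X falls in this range.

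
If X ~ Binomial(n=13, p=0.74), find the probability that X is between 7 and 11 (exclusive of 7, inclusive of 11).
0.794555

We have X ~ Binomial(n=13, p=0.74).

To find P(7 < X ≤ 11), we use:
P(7 < X ≤ 11) = P(X ≤ 11) - P(X ≤ 7)
                 = F(11) - F(7)
                 = 0.888909 - 0.094354
                 = 0.794555

So there's approximately a 79.5% chance that X falls in this range.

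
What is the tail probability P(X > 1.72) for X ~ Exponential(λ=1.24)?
0.118505

We have X ~ Exponential(λ=1.24).

P(X > 1.72) = 1 - P(X ≤ 1.72)
                = 1 - F(1.72)
                = 1 - 0.881495
                = 0.118505

So there's approximately a 11.9% chance that X exceeds 1.72.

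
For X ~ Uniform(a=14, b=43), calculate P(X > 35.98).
0.242069

We have X ~ Uniform(a=14, b=43).

P(X > 35.98) = 1 - P(X ≤ 35.98)
                = 1 - F(35.98)
                = 1 - 0.757931
                = 0.242069

So there's approximately a 24.2% chance that X exceeds 35.98.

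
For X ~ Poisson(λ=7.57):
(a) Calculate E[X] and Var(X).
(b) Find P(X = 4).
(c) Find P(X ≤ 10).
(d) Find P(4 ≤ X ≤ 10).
(a) E[X] = 7.5700, Var(X) = 7.5700
(b) P(X = 4) = 0.070561
(c) P(X ≤ 10) = 0.856160
(d) P(4 ≤ X ≤ 10) = 0.799680

We have X ~ Poisson(λ=7.57).

(a) Moments:
E[X] = 7.5700
Var(X) = 7.5700
σ = √Var(X) = 2.7514

(b) Point probability using PMF:
P(X = 4) = 0.070561

(c) Cumulative probability using CDF:
P(X ≤ 10) = F(10) = 0.856160

(d) Range probability:
P(4 ≤ X ≤ 10) = P(X ≤ 10) - P(X ≤ 3)
                   = F(10) - F(3)
                   = 0.856160 - 0.056480
                   = 0.799680

This means approximately 80.0% of outcomes fall in the interval [4, 10].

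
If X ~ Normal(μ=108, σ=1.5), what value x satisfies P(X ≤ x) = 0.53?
108.1129

We have X ~ Normal(μ=108, σ=1.5).

We want to find x such that P(X ≤ x) = 0.53.

This is the 53rd percentile, which means 53% of values fall below this point.

Using the inverse CDF (quantile function):
x = F⁻¹(0.53) = 108.1129

Verification: P(X ≤ 108.1129) = 0.53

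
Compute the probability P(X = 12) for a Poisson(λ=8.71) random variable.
0.065641

We have X ~ Poisson(λ=8.71).

For a Poisson distribution, the PMF gives us the probability of each outcome.

Using the PMF formula:
P(X = 12) = 0.065641

Rounded to 4 decimal places: 0.0656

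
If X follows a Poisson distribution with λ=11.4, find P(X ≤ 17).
0.957242

We have X ~ Poisson(λ=11.4).

The CDF gives us P(X ≤ k).

Using the CDF:
P(X ≤ 17) = 0.957242

This means there's approximately a 95.7% chance that X is at most 17.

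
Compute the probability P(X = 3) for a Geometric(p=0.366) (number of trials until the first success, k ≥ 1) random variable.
0.147116

We have X ~ Geometric(p=0.366) (number of trials until the first success, k ≥ 1).

For a Geometric distribution, the PMF gives us the probability of each outcome.

Using the PMF formula:
P(X = 3) = 0.147116

Rounded to 4 decimal places: 0.1471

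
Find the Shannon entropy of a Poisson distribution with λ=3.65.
2.0377 nats

We have X ~ Poisson(λ=3.65).

The Shannon entropy measures the uncertainty or information content of the distribution.

For a Poisson distribution with λ=3.65:
H(X) = 2.0377 nats

(In bits, this would be 2.9398 bits.)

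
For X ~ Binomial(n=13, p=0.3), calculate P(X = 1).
0.053981

We have X ~ Binomial(n=13, p=0.3).

For a Binomial distribution, the PMF gives us the probability of each outcome.

Using the PMF formula:
P(X = 1) = 0.053981

Rounded to 4 decimal places: 0.0540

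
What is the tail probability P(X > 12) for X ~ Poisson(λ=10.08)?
0.216086

We have X ~ Poisson(λ=10.08).

P(X > 12) = 1 - P(X ≤ 12)
                = 1 - F(12)
                = 1 - 0.783914
                = 0.216086

So there's approximately a 21.6% chance that X exceeds 12.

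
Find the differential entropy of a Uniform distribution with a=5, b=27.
3.0910 nats

We have X ~ Uniform(a=5, b=27).

The differential entropy measures the uncertainty or information content of the distribution.

For a Uniform distribution with a=5, b=27:
h(X) = 3.0910 nats

(In bits, this would be 4.4594 bits.)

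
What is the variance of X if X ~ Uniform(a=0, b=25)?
52.0833

We have X ~ Uniform(a=0, b=25).

For a Uniform distribution with a=0, b=25:
Var(X) = 52.0833

The variance measures the spread of the distribution around the mean.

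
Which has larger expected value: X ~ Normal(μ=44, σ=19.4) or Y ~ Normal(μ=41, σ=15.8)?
X has larger mean (44.0000 > 41.0000)

Compute the expected value for each distribution:

X ~ Normal(μ=44, σ=19.4):
E[X] = 44.0000

Y ~ Normal(μ=41, σ=15.8):
E[Y] = 41.0000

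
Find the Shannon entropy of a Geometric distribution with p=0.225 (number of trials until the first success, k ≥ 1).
2.3696 nats

We have X ~ Geometric(p=0.225) (number of trials until the first success, k ≥ 1).

The Shannon entropy measures the uncertainty or information content of the distribution.

For a Geometric distribution with p=0.225 (number of trials until the first success, k ≥ 1):
H(X) = 2.3696 nats

(In bits, this would be 3.4186 bits.)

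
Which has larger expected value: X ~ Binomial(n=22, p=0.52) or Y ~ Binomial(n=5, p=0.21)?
X has larger mean (11.4400 > 1.0500)

Compute the expected value for each distribution:

X ~ Binomial(n=22, p=0.52):
E[X] = 11.4400

Y ~ Binomial(n=5, p=0.21):
E[Y] = 1.0500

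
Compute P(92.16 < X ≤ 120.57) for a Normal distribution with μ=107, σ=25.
0.429976

We have X ~ Normal(μ=107, σ=25).

To find P(92.16 < X ≤ 120.57), we use:
P(92.16 < X ≤ 120.57) = P(X ≤ 120.57) - P(X ≤ 92.16)
                 = F(120.57) - F(92.16)
                 = 0.706366 - 0.276390
                 = 0.429976

So there's approximately a 43.0% chance that X falls in this range.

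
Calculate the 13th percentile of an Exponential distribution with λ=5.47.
0.0255

We have X ~ Exponential(λ=5.47).

We want to find x such that P(X ≤ x) = 0.13.

This is the 13th percentile, which means 13% of values fall below this point.

Using the inverse CDF (quantile function):
x = F⁻¹(0.13) = 0.0255

Verification: P(X ≤ 0.0255) = 0.13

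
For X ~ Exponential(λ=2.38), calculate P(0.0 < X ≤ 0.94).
0.893243

We have X ~ Exponential(λ=2.38).

To find P(0.0 < X ≤ 0.94), we use:
P(0.0 < X ≤ 0.94) = P(X ≤ 0.94) - P(X ≤ 0.0)
                 = F(0.94) - F(0.0)
                 = 0.893243 - 0.000000
                 = 0.893243

So there's approximately a 89.3% chance that X falls in this range.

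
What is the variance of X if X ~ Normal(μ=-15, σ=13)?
169.0000

We have X ~ Normal(μ=-15, σ=13).

For a Normal distribution with μ=-15, σ=13:
Var(X) = 169.0000

The variance measures the spread of the distribution around the mean.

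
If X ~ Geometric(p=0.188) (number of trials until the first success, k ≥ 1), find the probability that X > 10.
0.124612

We have X ~ Geometric(p=0.188) (number of trials until the first success, k ≥ 1).

P(X > 10) = 1 - P(X ≤ 10)
                = 1 - F(10)
                = 1 - 0.875388
                = 0.124612

So there's approximately a 12.5% chance that X exceeds 10.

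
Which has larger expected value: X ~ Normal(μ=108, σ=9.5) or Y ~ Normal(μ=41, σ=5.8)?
X has larger mean (108.0000 > 41.0000)

Compute the expected value for each distribution:

X ~ Normal(μ=108, σ=9.5):
E[X] = 108.0000

Y ~ Normal(μ=41, σ=5.8):
E[Y] = 41.0000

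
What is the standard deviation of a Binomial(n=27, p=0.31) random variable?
2.4032

We have X ~ Binomial(n=27, p=0.31).

For a Binomial distribution with n=27, p=0.31:
σ = √Var(X) = 2.4032

The standard deviation is the square root of the variance.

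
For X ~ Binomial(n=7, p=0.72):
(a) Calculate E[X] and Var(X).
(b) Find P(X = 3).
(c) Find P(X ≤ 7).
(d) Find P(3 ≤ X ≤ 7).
(a) E[X] = 5.0400, Var(X) = 1.4112
(b) P(X = 3) = 0.080297
(c) P(X ≤ 7) = 1.000000
(d) P(3 ≤ X ≤ 7) = 0.978700

We have X ~ Binomial(n=7, p=0.72).

(a) Moments:
E[X] = 5.0400
Var(X) = 1.4112
σ = √Var(X) = 1.1879

(b) Point probability using PMF:
P(X = 3) = 0.080297

(c) Cumulative probability using CDF:
P(X ≤ 7) = F(7) = 1.000000

(d) Range probability:
P(3 ≤ X ≤ 7) = P(X ≤ 7) - P(X ≤ 2)
                   = F(7) - F(2)
                   = 1.000000 - 0.021300
                   = 0.978700

This means approximately 97.9% of outcomes fall in the interval [3, 7].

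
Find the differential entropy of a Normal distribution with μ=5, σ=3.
2.5176 nats

We have X ~ Normal(μ=5, σ=3).

The differential entropy measures the uncertainty or information content of the distribution.

For a Normal distribution with μ=5, σ=3:
h(X) = 2.5176 nats

(In bits, this would be 3.6321 bits.)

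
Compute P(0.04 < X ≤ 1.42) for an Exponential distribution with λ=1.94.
0.861713

We have X ~ Exponential(λ=1.94).

To find P(0.04 < X ≤ 1.42), we use:
P(0.04 < X ≤ 1.42) = P(X ≤ 1.42) - P(X ≤ 0.04)
                 = F(1.42) - F(0.04)
                 = 0.936378 - 0.074666
                 = 0.861713

So there's approximately a 86.2% chance that X falls in this range.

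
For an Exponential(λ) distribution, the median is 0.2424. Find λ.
λ = 2.8595

For X ~ Exponential(λ), the CDF is F(x) = 1 - e^(-λx).
The median m satisfies F(m) = 0.5:
1 - e^(-λm) = 0.5
e^(-λm) = 0.5
λm = ln(2)
m = ln(2) / λ

Given m = 0.2424:
λ = ln(2) / 0.2424 = 0.693147 / 0.2424 = 2.8595

Verification: ln(2) / 2.8595 = 0.2424 ✓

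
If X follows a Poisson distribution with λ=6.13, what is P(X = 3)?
0.083561

We have X ~ Poisson(λ=6.13).

For a Poisson distribution, the PMF gives us the probability of each outcome.

Using the PMF formula:
P(X = 3) = 0.083561

Rounded to 4 decimal places: 0.0836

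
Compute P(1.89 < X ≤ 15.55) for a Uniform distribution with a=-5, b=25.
0.455333

We have X ~ Uniform(a=-5, b=25).

To find P(1.89 < X ≤ 15.55), we use:
P(1.89 < X ≤ 15.55) = P(X ≤ 15.55) - P(X ≤ 1.89)
                 = F(15.55) - F(1.89)
                 = 0.685000 - 0.229667
                 = 0.455333

So there's approximately a 45.5% chance that X falls in this range.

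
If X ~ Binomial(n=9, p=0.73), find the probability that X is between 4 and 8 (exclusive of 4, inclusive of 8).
0.874926

We have X ~ Binomial(n=9, p=0.73).

To find P(4 < X ≤ 8), we use:
P(4 < X ≤ 8) = P(X ≤ 8) - P(X ≤ 4)
                 = F(8) - F(4)
                 = 0.941128 - 0.066203
                 = 0.874926

So there's approximately a 87.5% chance that X falls in this range.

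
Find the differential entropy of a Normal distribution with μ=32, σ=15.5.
4.1598 nats

We have X ~ Normal(μ=32, σ=15.5).

The differential entropy measures the uncertainty or information content of the distribution.

For a Normal distribution with μ=32, σ=15.5:
h(X) = 4.1598 nats

(In bits, this would be 6.0013 bits.)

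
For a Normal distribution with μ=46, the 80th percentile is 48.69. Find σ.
σ = 3.1962

For X ~ Normal(μ, σ), the p-th percentile satisfies x = μ + z_p × σ,
where z_p = Φ⁻¹(p) is the standard normal quantile.

Step 1: z_{0.8} = Φ⁻¹(0.8) = 0.8416

Step 2: Solve for σ:
48.69 = 46 + 0.8416 × σ
σ = (48.69 - 46) / 0.8416
σ = 2.69 / 0.8416
σ = 3.1962

Verification: μ + z × σ = 46 + 0.8416 × 3.1962 = 48.69 ✓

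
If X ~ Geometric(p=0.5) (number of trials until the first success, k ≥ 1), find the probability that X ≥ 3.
0.250000

We have X ~ Geometric(p=0.5) (number of trials until the first success, k ≥ 1).

For discrete distributions, P(X ≥ 3) = 1 - P(X ≤ 2).

P(X ≤ 2) = 0.750000
P(X ≥ 3) = 1 - 0.750000 = 0.250000

So there's approximately a 25.0% chance that X is at least 3.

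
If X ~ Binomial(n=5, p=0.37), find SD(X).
1.0796

We have X ~ Binomial(n=5, p=0.37).

For a Binomial distribution with n=5, p=0.37:
σ = √Var(X) = 1.0796

The standard deviation is the square root of the variance.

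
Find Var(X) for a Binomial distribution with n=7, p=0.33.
1.5477

We have X ~ Binomial(n=7, p=0.33).

For a Binomial distribution with n=7, p=0.33:
Var(X) = 1.5477

The variance measures the spread of the distribution around the mean.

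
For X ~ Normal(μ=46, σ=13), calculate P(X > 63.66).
0.087159

We have X ~ Normal(μ=46, σ=13).

P(X > 63.66) = 1 - P(X ≤ 63.66)
                = 1 - F(63.66)
                = 1 - 0.912841
                = 0.087159

So there's approximately a 8.7% chance that X exceeds 63.66.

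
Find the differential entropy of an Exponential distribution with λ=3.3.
-0.1939 nats

We have X ~ Exponential(λ=3.3).

The differential entropy measures the uncertainty or information content of the distribution.

For an Exponential distribution with λ=3.3:
h(X) = -0.1939 nats

(In bits, this would be -0.2798 bits.)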